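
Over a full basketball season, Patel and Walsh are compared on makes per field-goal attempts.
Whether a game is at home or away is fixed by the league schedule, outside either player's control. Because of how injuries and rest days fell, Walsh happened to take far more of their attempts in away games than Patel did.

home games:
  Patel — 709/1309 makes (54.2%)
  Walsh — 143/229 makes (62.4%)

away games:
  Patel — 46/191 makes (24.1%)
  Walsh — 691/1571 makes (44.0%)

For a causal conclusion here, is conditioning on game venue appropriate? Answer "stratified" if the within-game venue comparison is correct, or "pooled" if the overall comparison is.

The game venue-specific comparison favours Walsh throughout, but the pooled figures favour Patel. The question is whether to condition on game venue.
Game venue satisfies the back-door criterion: it is not a descendant of the player, and it blocks the spurious path from player to outcome. Adjusting for it (i.e., using the within-game venue rates) gives the causal effect.
Within each level — home games: 54.2% vs 62.4%; away games: 24.1% vs 44.0% — Walsh is higher every time.

stratified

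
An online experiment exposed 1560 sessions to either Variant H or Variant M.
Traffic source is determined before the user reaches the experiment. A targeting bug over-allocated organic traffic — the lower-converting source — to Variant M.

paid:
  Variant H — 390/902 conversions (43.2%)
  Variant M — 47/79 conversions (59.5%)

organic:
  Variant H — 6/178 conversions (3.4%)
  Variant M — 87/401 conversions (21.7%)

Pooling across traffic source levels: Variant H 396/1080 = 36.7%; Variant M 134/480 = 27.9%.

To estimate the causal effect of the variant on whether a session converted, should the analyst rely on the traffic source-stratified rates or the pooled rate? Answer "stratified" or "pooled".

Here traffic source is a common cause — it drives both which variant a case falls under and the outcome. The crude comparison mixes populations; the stratum-specific rates are the causally relevant ones.
Within each level — paid: 43.2% vs 59.5%; organic: 3.4% vs 21.7% — Variant M is higher every time.

stratified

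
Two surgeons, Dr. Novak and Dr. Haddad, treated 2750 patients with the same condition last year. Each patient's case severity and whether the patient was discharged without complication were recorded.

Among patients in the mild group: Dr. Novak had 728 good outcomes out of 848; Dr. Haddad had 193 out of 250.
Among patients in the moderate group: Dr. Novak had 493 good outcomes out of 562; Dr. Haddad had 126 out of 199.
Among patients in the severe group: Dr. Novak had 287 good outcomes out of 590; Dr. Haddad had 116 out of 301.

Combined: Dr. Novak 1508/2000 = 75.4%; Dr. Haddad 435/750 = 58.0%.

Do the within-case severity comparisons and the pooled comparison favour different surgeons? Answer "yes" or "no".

no

Within each case severity level (mild 85.8% vs 77.2%; moderate 87.7% vs 63.3%; severe 48.6% vs 38.5%), Dr. Novak has the higher rate every time. Pooled: 75.4% vs 58.0% — Dr. Novak has the higher rate overall. They agree.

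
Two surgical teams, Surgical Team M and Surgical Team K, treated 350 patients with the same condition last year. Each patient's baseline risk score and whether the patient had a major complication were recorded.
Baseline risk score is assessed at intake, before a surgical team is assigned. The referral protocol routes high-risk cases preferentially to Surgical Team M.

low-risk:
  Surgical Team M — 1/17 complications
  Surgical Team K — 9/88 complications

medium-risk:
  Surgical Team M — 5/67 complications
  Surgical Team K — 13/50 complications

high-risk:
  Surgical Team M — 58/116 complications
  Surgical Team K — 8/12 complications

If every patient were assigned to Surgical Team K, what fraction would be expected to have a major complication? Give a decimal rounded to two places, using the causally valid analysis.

Within every baseline risk score level Surgical Team M has the lower rate, yet pooled Surgical Team K does — Simpson's reversal.
Baseline risk score is set before the surgical team has any effect — it is not caused by the surgical team — and it independently drives the outcome. That makes it a confounder, so the causal comparison is within baseline risk score levels.
Standardising Surgical Team K to the population baseline risk score mix: 0.300·9/88 + 0.334·13/50 + 0.366·8/12 = 0.361.

0.36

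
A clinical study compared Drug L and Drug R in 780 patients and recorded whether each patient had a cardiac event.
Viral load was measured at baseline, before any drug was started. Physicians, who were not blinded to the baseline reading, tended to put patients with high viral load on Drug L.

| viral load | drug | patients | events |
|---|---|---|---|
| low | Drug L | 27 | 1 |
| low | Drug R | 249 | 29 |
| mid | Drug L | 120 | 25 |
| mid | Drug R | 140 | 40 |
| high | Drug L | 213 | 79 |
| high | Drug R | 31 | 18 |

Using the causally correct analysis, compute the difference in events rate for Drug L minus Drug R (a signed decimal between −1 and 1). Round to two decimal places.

Viral load differs across drugs for reasons unrelated to any effect of the drug itself, and it separately predicts the outcome — a classic confounder. We must compare within viral load levels.
Adjusting over the population distribution of viral load: 0.354·(0.037−0.116) + 0.333·(0.208−0.286) + 0.313·(0.371−0.581) = -0.120.

-0.12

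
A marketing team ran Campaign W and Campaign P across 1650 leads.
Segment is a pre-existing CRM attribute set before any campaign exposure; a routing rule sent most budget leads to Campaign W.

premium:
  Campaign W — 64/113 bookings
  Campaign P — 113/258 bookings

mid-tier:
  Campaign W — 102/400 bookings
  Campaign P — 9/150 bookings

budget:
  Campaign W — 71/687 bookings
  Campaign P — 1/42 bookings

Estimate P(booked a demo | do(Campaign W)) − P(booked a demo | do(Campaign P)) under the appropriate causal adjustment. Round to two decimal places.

+0.13

Customer segment differs across campaigns for reasons unrelated to any effect of the campaign itself, and it separately predicts the outcome — a classic confounder. We must compare within customer segment levels.
Adjusting over the population distribution of customer segment: 0.225·(0.566−0.438) + 0.333·(0.255−0.060) + 0.442·(0.103−0.024) = +0.129.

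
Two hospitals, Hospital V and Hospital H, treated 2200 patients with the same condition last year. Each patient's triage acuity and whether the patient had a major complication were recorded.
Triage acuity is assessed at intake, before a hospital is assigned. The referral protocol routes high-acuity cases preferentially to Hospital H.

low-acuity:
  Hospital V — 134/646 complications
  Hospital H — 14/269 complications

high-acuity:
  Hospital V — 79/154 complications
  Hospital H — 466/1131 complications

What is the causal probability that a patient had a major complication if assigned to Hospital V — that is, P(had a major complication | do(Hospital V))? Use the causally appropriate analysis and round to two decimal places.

0.39

The imbalance in triage acuity arose from how patients were allocated, not from anything the hospital did; and triage acuity independently affects the outcome. The pooled gap is confounded — condition on triage acuity.
Standardising Hospital V to the population triage acuity mix: 0.416·134/646 + 0.584·79/154 = 0.386.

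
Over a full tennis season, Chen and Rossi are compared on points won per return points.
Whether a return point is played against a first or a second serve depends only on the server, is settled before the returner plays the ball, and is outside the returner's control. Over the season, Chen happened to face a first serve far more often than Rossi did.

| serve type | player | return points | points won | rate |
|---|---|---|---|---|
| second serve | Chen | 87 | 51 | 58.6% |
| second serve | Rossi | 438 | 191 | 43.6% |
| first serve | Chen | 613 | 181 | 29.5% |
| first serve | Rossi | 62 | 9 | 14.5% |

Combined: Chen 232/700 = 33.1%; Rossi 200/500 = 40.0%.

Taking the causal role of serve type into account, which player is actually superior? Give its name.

The imbalance in serve type arose from how return points were allocated, not from anything the player did; and serve type independently affects the outcome. The pooled gap is confounded — condition on serve type.
Within each level — second serve: 58.6% vs 43.6%; first serve: 29.5% vs 14.5% — Chen is higher every time.

Chen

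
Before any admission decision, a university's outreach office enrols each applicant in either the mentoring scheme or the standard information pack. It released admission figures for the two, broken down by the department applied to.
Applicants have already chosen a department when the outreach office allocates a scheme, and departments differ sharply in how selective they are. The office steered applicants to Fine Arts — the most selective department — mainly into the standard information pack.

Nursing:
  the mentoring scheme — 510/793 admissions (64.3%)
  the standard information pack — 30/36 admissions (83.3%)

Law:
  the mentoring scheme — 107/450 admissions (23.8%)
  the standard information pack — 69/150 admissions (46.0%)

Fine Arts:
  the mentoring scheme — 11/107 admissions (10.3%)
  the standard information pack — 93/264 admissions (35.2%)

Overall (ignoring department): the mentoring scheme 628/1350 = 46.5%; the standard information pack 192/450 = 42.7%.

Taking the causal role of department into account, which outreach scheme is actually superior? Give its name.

the standard information pack

The stratified and pooled comparisons disagree (the standard information pack wins within each department; the mentoring scheme wins overall), so the answer turns on the causal role of department.
Department is set before the outreach scheme has any effect — it is not caused by the outreach scheme — and it independently drives the outcome. That makes it a confounder, so the causal comparison is within department levels.
Within each level — Nursing: 64.3% vs 83.3%; Law: 23.8% vs 46.0%; Fine Arts: 10.3% vs 35.2% — the standard information pack is higher every time.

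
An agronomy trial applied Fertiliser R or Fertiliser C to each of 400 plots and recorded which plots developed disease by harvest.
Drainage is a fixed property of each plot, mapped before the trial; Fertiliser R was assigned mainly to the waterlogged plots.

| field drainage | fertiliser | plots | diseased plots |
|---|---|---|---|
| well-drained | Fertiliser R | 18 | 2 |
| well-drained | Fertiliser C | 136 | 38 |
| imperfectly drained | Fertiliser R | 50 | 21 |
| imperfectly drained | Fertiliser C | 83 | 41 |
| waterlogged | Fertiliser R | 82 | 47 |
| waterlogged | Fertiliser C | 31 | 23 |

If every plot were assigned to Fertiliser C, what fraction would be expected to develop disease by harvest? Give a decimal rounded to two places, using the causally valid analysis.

0.48

Here field drainage is a common cause — it drives both which fertiliser a case falls under and the outcome. The crude comparison mixes populations; the stratum-specific rates are the causally relevant ones.
Standardising Fertiliser C to the population field drainage mix: 0.385·38/136 + 0.333·41/83 + 0.282·23/31 = 0.481.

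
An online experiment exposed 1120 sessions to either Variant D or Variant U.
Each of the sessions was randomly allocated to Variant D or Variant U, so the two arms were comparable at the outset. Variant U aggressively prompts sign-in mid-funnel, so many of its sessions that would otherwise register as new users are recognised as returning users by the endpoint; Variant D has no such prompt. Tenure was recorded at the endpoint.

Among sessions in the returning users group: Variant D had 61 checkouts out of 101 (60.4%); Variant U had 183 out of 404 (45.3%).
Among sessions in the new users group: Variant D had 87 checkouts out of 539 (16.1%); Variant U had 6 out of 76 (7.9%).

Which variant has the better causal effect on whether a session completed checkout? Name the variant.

Variant U

The distribution of user tenure is itself part of what the variant does — it is an intermediate outcome. Holding it fixed would remove that part of the effect; the total effect is the pooled difference.
Pooled: Variant D 23.1% vs Variant U 39.4%; Variant U is higher overall.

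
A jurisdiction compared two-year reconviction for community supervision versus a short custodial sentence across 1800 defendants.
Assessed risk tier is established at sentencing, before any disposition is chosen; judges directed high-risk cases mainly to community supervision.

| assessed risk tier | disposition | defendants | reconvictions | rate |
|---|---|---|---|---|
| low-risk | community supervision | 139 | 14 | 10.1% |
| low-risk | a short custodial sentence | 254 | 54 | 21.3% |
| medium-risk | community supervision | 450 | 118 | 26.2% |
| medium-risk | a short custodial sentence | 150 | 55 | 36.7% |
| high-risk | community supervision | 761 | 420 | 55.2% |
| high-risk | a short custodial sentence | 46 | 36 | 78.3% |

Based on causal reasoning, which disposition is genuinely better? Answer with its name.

The stratified and pooled comparisons disagree (community supervision wins within each assessed risk tier; a short custodial sentence wins overall), so the answer turns on the causal role of assessed risk tier.
Assessed risk tier differs across dispositions for reasons unrelated to any effect of the disposition itself, and it separately predicts the outcome — a classic confounder. We must compare within assessed risk tier levels.
Within each level — low-risk: 10.1% vs 21.3%; medium-risk: 26.2% vs 36.7%; high-risk: 55.2% vs 78.3% — community supervision is lower every time.

community supervision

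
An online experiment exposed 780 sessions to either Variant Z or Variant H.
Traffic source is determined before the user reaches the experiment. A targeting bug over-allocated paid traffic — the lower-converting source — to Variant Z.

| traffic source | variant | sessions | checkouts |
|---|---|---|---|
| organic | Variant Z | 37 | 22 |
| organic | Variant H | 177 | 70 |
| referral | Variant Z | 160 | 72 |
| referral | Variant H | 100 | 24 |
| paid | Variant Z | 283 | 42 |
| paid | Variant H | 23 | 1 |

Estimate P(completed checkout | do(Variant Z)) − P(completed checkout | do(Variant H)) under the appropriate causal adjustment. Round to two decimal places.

+0.17

The traffic source-specific comparison favours Variant Z throughout, but the pooled figures favour Variant H. The question is whether to condition on traffic source.
Since traffic source is a pre-existing factor (not a product of the variant) and it affects the outcome on its own, it is a confounder. The stratified rates, not the pooled rate, identify the causal effect.
Adjusting over the population distribution of traffic source: 0.274·(0.595−0.395) + 0.333·(0.450−0.240) + 0.392·(0.148−0.043) = +0.166.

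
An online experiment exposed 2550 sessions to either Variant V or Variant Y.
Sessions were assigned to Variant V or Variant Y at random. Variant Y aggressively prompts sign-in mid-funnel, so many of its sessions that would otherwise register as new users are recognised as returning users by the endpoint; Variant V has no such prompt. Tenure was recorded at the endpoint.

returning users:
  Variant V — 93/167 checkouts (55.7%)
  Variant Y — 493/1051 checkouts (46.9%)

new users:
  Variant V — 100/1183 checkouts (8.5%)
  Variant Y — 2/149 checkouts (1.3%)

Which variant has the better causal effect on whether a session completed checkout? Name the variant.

Within every user tenure level Variant V has the higher rate, yet pooled Variant Y does — Simpson's reversal.
User tenure here is a post-treatment variable shaped by the variant; conditioning on it would introduce bias rather than remove it. The overall comparison is the causal one.
Pooled: Variant V 14.3% vs Variant Y 41.2%; Variant Y is higher overall.

Variant Y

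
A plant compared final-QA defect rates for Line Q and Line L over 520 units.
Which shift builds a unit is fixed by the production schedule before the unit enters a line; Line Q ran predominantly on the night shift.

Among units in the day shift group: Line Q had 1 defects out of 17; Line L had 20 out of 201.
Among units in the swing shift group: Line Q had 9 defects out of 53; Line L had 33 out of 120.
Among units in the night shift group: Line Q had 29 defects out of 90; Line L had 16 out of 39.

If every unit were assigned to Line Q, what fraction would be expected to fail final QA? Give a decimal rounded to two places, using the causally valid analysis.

0.16

Since shift is a pre-existing factor (not a product of the line) and it affects the outcome on its own, it is a confounder. The stratified rates, not the pooled rate, identify the causal effect.
Standardising Line Q to the population shift mix: 0.419·1/17 + 0.333·9/53 + 0.248·29/90 = 0.161.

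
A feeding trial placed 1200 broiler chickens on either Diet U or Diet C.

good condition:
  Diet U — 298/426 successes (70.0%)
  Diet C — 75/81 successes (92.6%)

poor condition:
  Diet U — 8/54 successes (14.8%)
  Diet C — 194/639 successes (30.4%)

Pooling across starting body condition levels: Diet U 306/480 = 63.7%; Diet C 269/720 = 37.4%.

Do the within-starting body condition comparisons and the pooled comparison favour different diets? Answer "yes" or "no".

yes

Within each starting body condition level (good condition 70.0% vs 92.6%; poor condition 14.8% vs 30.4%), Diet C has the higher rate every time. Pooled: 63.7% vs 37.4% — Diet U has the higher rate overall. The two comparisons disagree.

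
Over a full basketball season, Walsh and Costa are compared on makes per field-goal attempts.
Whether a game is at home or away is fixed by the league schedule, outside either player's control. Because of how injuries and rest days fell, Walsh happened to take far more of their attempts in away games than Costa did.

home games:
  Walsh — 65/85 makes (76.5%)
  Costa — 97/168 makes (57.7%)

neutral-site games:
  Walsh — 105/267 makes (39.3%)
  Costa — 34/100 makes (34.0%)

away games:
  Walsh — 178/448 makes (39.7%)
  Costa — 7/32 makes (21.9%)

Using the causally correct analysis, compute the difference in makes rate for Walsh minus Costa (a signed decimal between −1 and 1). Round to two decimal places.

The game venue-specific comparison favours Walsh throughout, but the pooled figures favour Costa. The question is whether to condition on game venue.
The imbalance in game venue arose from how field-goal attempts were allocated, not from anything the player did; and game venue independently affects the outcome. The pooled gap is confounded — condition on game venue.
Adjusting over the population distribution of game venue: 0.230·(0.765−0.577) + 0.334·(0.393−0.340) + 0.436·(0.397−0.219) = +0.139.

+0.14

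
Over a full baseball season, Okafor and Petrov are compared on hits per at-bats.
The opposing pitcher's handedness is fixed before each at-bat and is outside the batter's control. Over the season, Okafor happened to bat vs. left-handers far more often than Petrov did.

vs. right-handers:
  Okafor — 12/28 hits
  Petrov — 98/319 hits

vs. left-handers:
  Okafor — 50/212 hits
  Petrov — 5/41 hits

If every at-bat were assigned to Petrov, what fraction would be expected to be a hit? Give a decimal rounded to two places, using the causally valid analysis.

Nothing the player does changes pitcher handedness; the imbalance is an allocation artefact. With pitcher handedness also predicting the outcome, the pooled figure is confounded, and the within-stratum comparison is the causal one.
Standardising Petrov to the population pitcher handedness mix: 0.578·98/319 + 0.422·5/41 = 0.229.

0.23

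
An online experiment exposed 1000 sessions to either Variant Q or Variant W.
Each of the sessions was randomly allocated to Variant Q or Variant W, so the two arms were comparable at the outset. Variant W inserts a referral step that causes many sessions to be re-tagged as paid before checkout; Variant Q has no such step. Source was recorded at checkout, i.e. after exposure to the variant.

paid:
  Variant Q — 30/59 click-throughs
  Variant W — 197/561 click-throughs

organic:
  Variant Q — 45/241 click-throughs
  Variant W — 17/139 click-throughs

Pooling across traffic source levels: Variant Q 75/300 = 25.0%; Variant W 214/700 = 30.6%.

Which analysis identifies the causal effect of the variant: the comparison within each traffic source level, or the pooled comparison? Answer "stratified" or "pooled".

The distribution of traffic source is itself part of what the variant does — it is an intermediate outcome. Holding it fixed would remove that part of the effect; the total effect is the pooled difference.
Pooled: Variant Q 25.0% vs Variant W 30.6%; Variant W is higher overall.

pooled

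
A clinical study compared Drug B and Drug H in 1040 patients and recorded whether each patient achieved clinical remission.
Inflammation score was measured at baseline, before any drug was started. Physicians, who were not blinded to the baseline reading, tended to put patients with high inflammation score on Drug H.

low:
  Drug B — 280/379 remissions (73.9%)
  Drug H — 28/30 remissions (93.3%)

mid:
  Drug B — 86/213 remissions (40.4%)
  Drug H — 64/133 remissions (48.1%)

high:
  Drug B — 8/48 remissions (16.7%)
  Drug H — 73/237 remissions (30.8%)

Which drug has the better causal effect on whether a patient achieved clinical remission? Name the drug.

The inflammation score-specific comparison favours Drug H throughout, but the pooled figures favour Drug B. The question is whether to condition on inflammation score.
Nothing the drug does changes inflammation score; the imbalance is an allocation artefact. With inflammation score also predicting the outcome, the pooled figure is confounded, and the within-stratum comparison is the causal one.
Within each level — low: 73.9% vs 93.3%; mid: 40.4% vs 48.1%; high: 16.7% vs 30.8% — Drug H is higher every time.

Drug H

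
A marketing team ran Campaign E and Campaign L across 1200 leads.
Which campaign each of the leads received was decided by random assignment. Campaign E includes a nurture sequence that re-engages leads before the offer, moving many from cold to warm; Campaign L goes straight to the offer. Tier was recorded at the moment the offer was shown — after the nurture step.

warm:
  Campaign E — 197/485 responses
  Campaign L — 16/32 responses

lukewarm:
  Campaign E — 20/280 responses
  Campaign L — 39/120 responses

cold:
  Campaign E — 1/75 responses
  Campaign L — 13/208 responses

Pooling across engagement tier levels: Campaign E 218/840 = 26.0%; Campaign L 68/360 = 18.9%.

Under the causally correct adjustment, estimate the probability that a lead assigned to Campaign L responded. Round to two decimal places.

Campaign L is higher inside every engagement tier stratum but Campaign E is higher in aggregate. Whether to stratify depends on how engagement tier relates to the campaign.
Engagement tier is downstream of the campaign. One should not condition on a consequence of treatment, so the overall rates are the right comparison.
So P(outcome | do(Campaign L)) is just the pooled rate for Campaign L: 68/360 = 0.189.

0.19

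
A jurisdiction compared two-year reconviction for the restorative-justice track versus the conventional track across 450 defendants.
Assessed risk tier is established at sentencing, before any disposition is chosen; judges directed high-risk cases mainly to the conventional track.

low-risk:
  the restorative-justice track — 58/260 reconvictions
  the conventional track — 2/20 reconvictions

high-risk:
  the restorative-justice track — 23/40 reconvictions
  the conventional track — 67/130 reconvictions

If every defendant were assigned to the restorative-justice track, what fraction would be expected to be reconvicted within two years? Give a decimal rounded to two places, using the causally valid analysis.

The assessed risk tier-specific comparison favours the conventional track throughout, but the pooled figures favour the restorative-justice track. The question is whether to condition on assessed risk tier.
Since assessed risk tier is a pre-existing factor (not a product of the disposition) and it affects the outcome on its own, it is a confounder. The stratified rates, not the pooled rate, identify the causal effect.
Standardising the restorative-justice track to the population assessed risk tier mix: 0.622·58/260 + 0.378·23/40 = 0.356.

0.36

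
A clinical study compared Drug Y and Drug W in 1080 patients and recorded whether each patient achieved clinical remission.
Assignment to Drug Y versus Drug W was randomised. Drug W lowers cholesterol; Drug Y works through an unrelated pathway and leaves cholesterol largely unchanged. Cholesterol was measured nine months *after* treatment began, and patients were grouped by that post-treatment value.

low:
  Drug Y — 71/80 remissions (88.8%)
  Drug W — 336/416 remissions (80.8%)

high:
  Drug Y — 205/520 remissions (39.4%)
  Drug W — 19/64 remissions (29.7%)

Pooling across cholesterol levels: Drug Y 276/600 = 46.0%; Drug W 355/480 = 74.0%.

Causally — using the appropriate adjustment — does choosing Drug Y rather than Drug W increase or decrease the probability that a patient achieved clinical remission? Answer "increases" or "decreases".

decreases

Drug Y is higher inside every cholesterol stratum but Drug W is higher in aggregate. Whether to stratify depends on how cholesterol relates to the drug.
Because the drug influences cholesterol, cholesterol is a post-treatment mediator, not a confounder. Stratifying on it would bias the estimate; the causal effect is the crude pooled difference.
Pooled: Drug Y 46.0% vs Drug W 74.0%; Drug W is higher overall.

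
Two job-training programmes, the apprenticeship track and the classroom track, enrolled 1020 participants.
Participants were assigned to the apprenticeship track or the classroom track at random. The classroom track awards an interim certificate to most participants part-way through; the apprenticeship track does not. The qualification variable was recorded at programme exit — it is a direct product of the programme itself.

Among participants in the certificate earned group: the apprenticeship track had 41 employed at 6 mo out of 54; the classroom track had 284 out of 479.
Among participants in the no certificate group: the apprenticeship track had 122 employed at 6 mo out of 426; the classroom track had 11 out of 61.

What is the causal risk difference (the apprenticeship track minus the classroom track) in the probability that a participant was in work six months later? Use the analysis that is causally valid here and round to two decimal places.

Qualification attained during the programme is downstream of the programme. One should not condition on a consequence of treatment, so the overall rates are the right comparison.
The causal difference is the pooled difference: 0.340 − 0.546 = -0.207.

-0.21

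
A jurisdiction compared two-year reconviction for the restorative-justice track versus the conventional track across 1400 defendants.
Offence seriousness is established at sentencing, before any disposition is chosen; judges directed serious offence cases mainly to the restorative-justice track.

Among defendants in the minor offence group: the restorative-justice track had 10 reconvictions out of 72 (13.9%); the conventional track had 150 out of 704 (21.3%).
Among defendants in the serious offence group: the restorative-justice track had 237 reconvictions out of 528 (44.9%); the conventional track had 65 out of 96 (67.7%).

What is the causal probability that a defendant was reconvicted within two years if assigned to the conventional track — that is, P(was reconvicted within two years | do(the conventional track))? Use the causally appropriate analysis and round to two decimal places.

0.42

The stratified and pooled comparisons disagree (the restorative-justice track wins within each offence seriousness; the conventional track wins overall), so the answer turns on the causal role of offence seriousness.
Here offence seriousness is a common cause — it drives both which disposition a case falls under and the outcome. The crude comparison mixes populations; the stratum-specific rates are the causally relevant ones.
Standardising the conventional track to the population offence seriousness mix: 0.554·150/704 + 0.446·65/96 = 0.420.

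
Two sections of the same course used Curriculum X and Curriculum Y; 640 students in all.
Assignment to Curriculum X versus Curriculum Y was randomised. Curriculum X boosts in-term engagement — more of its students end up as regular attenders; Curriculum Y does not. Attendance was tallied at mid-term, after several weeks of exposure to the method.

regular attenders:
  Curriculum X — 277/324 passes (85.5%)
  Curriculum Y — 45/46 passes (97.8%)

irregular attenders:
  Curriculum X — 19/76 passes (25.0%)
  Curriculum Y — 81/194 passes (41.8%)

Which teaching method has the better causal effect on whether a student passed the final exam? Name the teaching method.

The stratified and pooled comparisons disagree (Curriculum Y wins within each mid-term attendance; Curriculum X wins overall), so the answer turns on the causal role of mid-term attendance.
Mid-term attendance here is a post-treatment variable shaped by the teaching method; conditioning on it would introduce bias rather than remove it. The overall comparison is the causal one.
Pooled: Curriculum X 74.0% vs Curriculum Y 52.5%; Curriculum X is higher overall.

Curriculum X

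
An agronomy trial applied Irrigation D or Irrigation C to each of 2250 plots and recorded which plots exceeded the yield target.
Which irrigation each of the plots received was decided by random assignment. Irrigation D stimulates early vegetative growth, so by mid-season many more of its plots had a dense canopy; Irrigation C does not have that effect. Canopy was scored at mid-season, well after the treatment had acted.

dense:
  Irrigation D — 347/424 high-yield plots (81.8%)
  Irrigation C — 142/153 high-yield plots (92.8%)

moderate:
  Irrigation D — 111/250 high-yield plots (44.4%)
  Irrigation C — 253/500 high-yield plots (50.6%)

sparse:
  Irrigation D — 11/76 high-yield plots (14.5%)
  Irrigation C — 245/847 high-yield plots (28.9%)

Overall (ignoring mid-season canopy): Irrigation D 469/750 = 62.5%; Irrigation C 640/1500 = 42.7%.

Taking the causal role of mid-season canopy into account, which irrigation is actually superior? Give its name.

Irrigation D

The distribution of mid-season canopy is itself part of what the irrigation does — it is an intermediate outcome. Holding it fixed would remove that part of the effect; the total effect is the pooled difference.
Pooled: Irrigation D 62.5% vs Irrigation C 42.7%; Irrigation D is higher overall.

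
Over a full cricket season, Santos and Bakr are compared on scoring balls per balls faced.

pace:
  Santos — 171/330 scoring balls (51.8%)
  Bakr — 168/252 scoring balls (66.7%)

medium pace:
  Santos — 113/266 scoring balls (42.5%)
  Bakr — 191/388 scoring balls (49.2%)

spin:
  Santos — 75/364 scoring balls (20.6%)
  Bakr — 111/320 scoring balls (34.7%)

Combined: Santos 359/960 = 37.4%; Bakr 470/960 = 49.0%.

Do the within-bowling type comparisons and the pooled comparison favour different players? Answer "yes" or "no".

Within each bowling type level (pace 51.8% vs 66.7%; medium pace 42.5% vs 49.2%; spin 20.6% vs 34.7%), Bakr has the higher rate every time. Pooled: 37.4% vs 49.0% — Bakr has the higher rate overall. They agree.

no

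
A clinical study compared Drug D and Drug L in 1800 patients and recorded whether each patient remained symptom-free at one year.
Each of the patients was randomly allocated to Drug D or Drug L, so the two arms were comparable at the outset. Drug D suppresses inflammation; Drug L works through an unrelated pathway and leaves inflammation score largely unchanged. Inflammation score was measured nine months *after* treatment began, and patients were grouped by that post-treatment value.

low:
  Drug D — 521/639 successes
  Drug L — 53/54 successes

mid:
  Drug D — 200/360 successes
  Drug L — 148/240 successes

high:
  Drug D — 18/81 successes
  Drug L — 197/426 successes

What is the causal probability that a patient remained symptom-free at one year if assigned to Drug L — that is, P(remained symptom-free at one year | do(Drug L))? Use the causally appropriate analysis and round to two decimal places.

The inflammation score-specific comparison favours Drug L throughout, but the pooled figures favour Drug D. The question is whether to condition on inflammation score.
Inflammation score lies on the pathway drug → inflammation score → outcome, so adjusting for it blocks the indirect effect. For the total causal effect of drug, use the unadjusted pooled rates.
So P(outcome | do(Drug L)) is just the pooled rate for Drug L: 398/720 = 0.553.

0.55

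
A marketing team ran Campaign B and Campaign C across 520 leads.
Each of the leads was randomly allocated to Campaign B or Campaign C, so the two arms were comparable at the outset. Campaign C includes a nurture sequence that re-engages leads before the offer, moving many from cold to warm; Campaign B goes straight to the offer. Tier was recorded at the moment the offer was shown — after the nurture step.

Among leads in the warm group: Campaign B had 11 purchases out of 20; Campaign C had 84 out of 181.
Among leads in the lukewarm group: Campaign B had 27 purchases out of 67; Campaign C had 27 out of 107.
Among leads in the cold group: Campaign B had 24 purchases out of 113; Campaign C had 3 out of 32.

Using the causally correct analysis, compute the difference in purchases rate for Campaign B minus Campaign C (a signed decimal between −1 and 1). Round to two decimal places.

Engagement tier is downstream of the campaign. One should not condition on a consequence of treatment, so the overall rates are the right comparison.
The causal difference is the pooled difference: 0.310 − 0.356 = -0.046.

-0.05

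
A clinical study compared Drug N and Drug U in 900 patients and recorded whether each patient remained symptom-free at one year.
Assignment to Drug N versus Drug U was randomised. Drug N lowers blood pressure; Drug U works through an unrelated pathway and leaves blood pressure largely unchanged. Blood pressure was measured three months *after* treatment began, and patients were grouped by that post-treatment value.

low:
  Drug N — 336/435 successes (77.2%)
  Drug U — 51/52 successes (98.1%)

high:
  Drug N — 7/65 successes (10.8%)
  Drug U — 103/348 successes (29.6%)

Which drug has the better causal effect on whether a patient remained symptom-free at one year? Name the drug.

Blood pressure here is a post-treatment variable shaped by the drug; conditioning on it would introduce bias rather than remove it. The overall comparison is the causal one.
Pooled: Drug N 68.6% vs Drug U 38.5%; Drug N is higher overall.

Drug N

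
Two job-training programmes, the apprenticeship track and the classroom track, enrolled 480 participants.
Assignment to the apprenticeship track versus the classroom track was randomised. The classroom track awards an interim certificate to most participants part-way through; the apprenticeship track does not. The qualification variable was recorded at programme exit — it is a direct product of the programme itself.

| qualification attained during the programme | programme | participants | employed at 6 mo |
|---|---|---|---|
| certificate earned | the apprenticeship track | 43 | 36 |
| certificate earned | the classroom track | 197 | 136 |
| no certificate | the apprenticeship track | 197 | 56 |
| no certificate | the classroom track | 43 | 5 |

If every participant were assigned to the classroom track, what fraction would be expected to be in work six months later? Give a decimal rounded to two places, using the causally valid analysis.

0.59

The qualification attained during the programme-specific comparison favours the apprenticeship track throughout, but the pooled figures favour the classroom track. The question is whether to condition on qualification attained during the programme.
Because the programme influences qualification attained during the programme, qualification attained during the programme is a post-treatment mediator, not a confounder. Stratifying on it would bias the estimate; the causal effect is the crude pooled difference.
So P(outcome | do(the classroom track)) is just the pooled rate for the classroom track: 141/240 = 0.588.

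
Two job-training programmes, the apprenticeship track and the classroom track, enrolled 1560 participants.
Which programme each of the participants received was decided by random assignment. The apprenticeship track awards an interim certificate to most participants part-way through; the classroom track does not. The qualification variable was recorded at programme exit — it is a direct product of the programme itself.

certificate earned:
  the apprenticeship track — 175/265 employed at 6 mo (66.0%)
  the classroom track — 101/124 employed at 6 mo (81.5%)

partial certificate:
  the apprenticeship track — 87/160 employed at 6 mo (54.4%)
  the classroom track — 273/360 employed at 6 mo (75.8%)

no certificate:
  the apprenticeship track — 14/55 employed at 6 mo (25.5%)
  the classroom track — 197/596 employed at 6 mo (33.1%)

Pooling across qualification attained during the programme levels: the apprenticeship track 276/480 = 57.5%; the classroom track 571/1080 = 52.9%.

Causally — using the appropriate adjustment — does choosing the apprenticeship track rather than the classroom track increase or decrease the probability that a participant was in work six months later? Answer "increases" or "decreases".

increases

The qualification attained during the programme-specific comparison favours the classroom track throughout, but the pooled figures favour the apprenticeship track. The question is whether to condition on qualification attained during the programme.
Qualification attained during the programme is recorded after the programme and is itself shifted by it — it sits on the causal path from programme to outcome. Conditioning on a mediator would strip out part of the effect we want; the pooled comparison gives the total causal effect.
Pooled: the apprenticeship track 57.5% vs the classroom track 52.9%; the apprenticeship track is higher overall.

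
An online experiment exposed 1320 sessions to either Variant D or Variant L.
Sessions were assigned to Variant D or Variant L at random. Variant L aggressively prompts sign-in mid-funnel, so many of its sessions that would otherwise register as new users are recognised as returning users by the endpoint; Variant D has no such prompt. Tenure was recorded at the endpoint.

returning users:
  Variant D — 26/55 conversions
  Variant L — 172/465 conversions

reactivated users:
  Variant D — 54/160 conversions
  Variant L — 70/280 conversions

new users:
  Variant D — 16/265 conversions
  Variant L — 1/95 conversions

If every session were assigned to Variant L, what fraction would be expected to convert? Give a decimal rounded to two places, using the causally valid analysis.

The stratified and pooled comparisons disagree (Variant D wins within each user tenure; Variant L wins overall), so the answer turns on the causal role of user tenure.
User tenure is downstream of the variant. One should not condition on a consequence of treatment, so the overall rates are the right comparison.
So P(outcome | do(Variant L)) is just the pooled rate for Variant L: 243/840 = 0.289.

0.29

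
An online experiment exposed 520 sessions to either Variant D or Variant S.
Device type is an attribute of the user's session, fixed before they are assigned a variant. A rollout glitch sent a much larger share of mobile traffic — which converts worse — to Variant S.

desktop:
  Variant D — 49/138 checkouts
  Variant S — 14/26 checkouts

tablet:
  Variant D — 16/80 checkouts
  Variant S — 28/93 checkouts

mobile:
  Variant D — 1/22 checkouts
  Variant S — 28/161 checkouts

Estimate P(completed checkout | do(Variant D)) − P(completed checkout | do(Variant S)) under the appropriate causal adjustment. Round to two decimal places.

Within every device type level Variant S has the higher rate, yet pooled Variant D does — Simpson's reversal.
Device type differs across variants for reasons unrelated to any effect of the variant itself, and it separately predicts the outcome — a classic confounder. We must compare within device type levels.
Adjusting over the population distribution of device type: 0.315·(0.355−0.538) + 0.333·(0.200−0.301) + 0.352·(0.045−0.174) = -0.137.

-0.14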